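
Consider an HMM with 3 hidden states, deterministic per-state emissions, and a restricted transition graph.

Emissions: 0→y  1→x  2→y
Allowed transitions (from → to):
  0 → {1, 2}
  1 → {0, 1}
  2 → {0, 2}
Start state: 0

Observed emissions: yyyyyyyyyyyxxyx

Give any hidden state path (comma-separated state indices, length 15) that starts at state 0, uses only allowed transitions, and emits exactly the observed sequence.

  t0 'y' -> {0,2}, take 0 (start)
  t1 'y' -> {0,2}, take 2 (0->2 ok)
  t2 'y' -> {0,2}, take 2 (2->2 ok)
  t3 'y' -> {0,2}, take 2 (2->2 ok)
  t4 'y' -> {0,2}, take 0 (2->0 ok)
  t5 'y' -> {0,2}, take 2 (0->2 ok)
  t6 'y' -> {0,2}, take 0 (2->0 ok)
  t7 'y' -> {0,2}, take 2 (0->2 ok)
  t8 'y' -> {0,2}, take 2 (2->2 ok)
  t9 'y' -> {0,2}, take 2 (2->2 ok)
  t10 'y' -> {0,2}, take 0 (2->0 ok)
  t11 'x' -> {1}, take 1 (0->1 ok)
  t12 'x' -> {1}, take 1 (1->1 ok)
  t13 'y' -> {0,2}, take 0 (1->0 ok)
  t14 'x' -> {1}, take 1 (0->1 ok)

0,2,2,2,0,2,0,2,2,2,0,1,1,0,1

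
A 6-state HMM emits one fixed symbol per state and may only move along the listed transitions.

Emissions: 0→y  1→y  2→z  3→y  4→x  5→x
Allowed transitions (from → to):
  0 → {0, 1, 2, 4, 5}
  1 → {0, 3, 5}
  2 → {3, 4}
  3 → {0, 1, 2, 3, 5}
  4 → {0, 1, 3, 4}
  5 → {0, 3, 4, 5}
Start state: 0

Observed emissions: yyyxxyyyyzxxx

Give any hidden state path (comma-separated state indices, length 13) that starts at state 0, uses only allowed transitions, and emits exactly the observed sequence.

  0: obs=y cand={0,1,3} pick 0 [start]
  1: obs=y cand={0,1,3} pick 0 [0->0 ok]
  2: obs=y cand={0,1,3} pick 1 [0->1 ok]
  3: obs=x cand={4,5} pick 5 [1->5 ok]
  4: obs=x cand={4,5} pick 4 [5->4 ok]
  5: obs=y cand={0,1,3} pick 3 [4->3 ok]
  6: obs=y cand={0,1,3} pick 3 [3->3 ok]
  7: obs=y cand={0,1,3} pick 1 [3->1 ok]
  8: obs=y cand={0,1,3} pick 0 [1->0 ok]
  9: obs=z cand={2} pick 2 [0->2 ok]
  10: obs=x cand={4,5} pick 4 [2->4 ok]
  11: obs=x cand={4,5} pick 4 [4->4 ok]
  12: obs=x cand={4,5} pick 4 [4->4 ok]

0,0,1,5,4,3,3,1,0,2,4,4,4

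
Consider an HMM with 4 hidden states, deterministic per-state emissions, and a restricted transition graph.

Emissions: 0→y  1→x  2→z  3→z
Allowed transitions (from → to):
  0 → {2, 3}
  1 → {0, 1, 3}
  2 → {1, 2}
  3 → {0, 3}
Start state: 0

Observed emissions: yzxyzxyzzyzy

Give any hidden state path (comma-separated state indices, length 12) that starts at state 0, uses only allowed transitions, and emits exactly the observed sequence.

  pos 0: y in {0}, choose 0; start
  pos 1: z in {2,3}, choose 2; 0->2 ok
  pos 2: x in {1}, choose 1; 2->1 ok
  pos 3: y in {0}, choose 0; 1->0 ok
  pos 4: z in {2,3}, choose 2; 0->2 ok
  pos 5: x in {1}, choose 1; 2->1 ok
  pos 6: y in {0}, choose 0; 1->0 ok
  pos 7: z in {2,3}, choose 3; 0->3 ok
  pos 8: z in {2,3}, choose 3; 3->3 ok
  pos 9: y in {0}, choose 0; 3->0 ok
  pos 10: z in {2,3}, choose 3; 0->3 ok
  pos 11: y in {0}, choose 0; 3->0 ok

0,2,1,0,2,1,0,3,3,0,3,0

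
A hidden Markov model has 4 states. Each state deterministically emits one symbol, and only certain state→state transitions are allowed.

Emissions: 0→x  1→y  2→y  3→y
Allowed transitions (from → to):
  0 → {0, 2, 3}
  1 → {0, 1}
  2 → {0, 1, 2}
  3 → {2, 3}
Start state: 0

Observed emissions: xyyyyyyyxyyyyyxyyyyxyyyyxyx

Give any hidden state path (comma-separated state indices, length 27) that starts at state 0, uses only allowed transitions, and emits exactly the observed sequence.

  pos 0: x in {0}, choose 0; start
  pos 1: y in {1,2,3}, choose 3; 0->3 ok
  pos 2: y in {1,2,3}, choose 2; 3->2 ok
  pos 3: y in {1,2,3}, choose 2; 2->2 ok
  pos 4: y in {1,2,3}, choose 1; 2->1 ok
  pos 5: y in {1,2,3}, choose 1; 1->1 ok
  pos 6: y in {1,2,3}, choose 1; 1->1 ok
  pos 7: y in {1,2,3}, choose 1; 1->1 ok
  pos 8: x in {0}, choose 0; 1->0 ok
  pos 9: y in {1,2,3}, choose 3; 0->3 ok
  pos 10: y in {1,2,3}, choose 2; 3->2 ok
  pos 11: y in {1,2,3}, choose 1; 2->1 ok
  pos 12: y in {1,2,3}, choose 1; 1->1 ok
  pos 13: y in {1,2,3}, choose 1; 1->1 ok
  pos 14: x in {0}, choose 0; 1->0 ok
  pos 15: y in {1,2,3}, choose 3; 0->3 ok
  pos 16: y in {1,2,3}, choose 3; 3->3 ok
  pos 17: y in {1,2,3}, choose 3; 3->3 ok
  pos 18: y in {1,2,3}, choose 2; 3->2 ok
  pos 19: x in {0}, choose 0; 2->0 ok
  pos 20: y in {1,2,3}, choose 3; 0->3 ok
  pos 21: y in {1,2,3}, choose 2; 3->2 ok
  pos 22: y in {1,2,3}, choose 2; 2->2 ok
  pos 23: y in {1,2,3}, choose 1; 2->1 ok
  pos 24: x in {0}, choose 0; 1->0 ok
  pos 25: y in {1,2,3}, choose 2; 0->2 ok
  pos 26: x in {0}, choose 0; 2->0 ok

0,3,2,2,1,1,1,1,0,3,2,1,1,1,0,3,3,3,2,0,3,2,2,1,0,2,0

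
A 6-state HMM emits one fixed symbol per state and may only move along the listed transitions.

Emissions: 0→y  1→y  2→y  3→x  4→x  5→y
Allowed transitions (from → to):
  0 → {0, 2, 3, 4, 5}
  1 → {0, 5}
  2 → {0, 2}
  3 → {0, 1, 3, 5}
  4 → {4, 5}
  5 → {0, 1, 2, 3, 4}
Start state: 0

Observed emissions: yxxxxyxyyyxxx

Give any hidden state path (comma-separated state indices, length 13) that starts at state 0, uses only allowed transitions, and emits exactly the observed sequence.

  0: obs=y cand={0,1,2,5} pick 0 [start]
  1: obs=x cand={3,4} pick 4 [0->4 ok]
  2: obs=x cand={3,4} pick 4 [4->4 ok]
  3: obs=x cand={3,4} pick 4 [4->4 ok]
  4: obs=x cand={3,4} pick 4 [4->4 ok]
  5: obs=y cand={0,1,2,5} pick 5 [4->5 ok]
  6: obs=x cand={3,4} pick 3 [5->3 ok]
  7: obs=y cand={0,1,2,5} pick 0 [3->0 ok]
  8: obs=y cand={0,1,2,5} pick 2 [0->2 ok]
  9: obs=y cand={0,1,2,5} pick 0 [2->0 ok]
  10: obs=x cand={3,4} pick 3 [0->3 ok]
  11: obs=x cand={3,4} pick 3 [3->3 ok]
  12: obs=x cand={3,4} pick 3 [3->3 ok]

0,4,4,4,4,5,3,0,2,0,3,3,3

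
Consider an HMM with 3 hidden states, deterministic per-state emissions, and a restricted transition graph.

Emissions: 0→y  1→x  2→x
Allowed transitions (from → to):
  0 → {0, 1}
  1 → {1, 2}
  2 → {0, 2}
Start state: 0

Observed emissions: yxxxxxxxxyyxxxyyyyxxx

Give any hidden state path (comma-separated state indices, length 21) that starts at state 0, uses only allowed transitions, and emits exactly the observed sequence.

  0: obs=y cand={0} pick 0 [start]
  1: obs=x cand={1,2} pick 1 [0->1 ok]
  2: obs=x cand={1,2} pick 1 [1->1 ok]
  3: obs=x cand={1,2} pick 1 [1->1 ok]
  4: obs=x cand={1,2} pick 1 [1->1 ok]
  5: obs=x cand={1,2} pick 1 [1->1 ok]
  6: obs=x cand={1,2} pick 2 [1->2 ok]
  7: obs=x cand={1,2} pick 2 [2->2 ok]
  8: obs=x cand={1,2} pick 2 [2->2 ok]
  9: obs=y cand={0} pick 0 [2->0 ok]
  10: obs=y cand={0} pick 0 [0->0 ok]
  11: obs=x cand={1,2} pick 1 [0->1 ok]
  12: obs=x cand={1,2} pick 1 [1->1 ok]
  13: obs=x cand={1,2} pick 2 [1->2 ok]
  14: obs=y cand={0} pick 0 [2->0 ok]
  15: obs=y cand={0} pick 0 [0->0 ok]
  16: obs=y cand={0} pick 0 [0->0 ok]
  17: obs=y cand={0} pick 0 [0->0 ok]
  18: obs=x cand={1,2} pick 1 [0->1 ok]
  19: obs=x cand={1,2} pick 1 [1->1 ok]
  20: obs=x cand={1,2} pick 1 [1->1 ok]

0,1,1,1,1,1,2,2,2,0,0,1,1,2,0,0,0,0,1,1,1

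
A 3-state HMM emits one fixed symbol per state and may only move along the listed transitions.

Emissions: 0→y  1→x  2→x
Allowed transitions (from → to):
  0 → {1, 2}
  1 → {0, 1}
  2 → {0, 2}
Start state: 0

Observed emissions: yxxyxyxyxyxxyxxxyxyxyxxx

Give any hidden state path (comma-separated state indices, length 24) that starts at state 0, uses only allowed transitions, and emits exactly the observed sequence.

  t0 'y' -> {0}, take 0 (start)
  t1 'x' -> {1,2}, take 2 (0->2 ok)
  t2 'x' -> {1,2}, take 2 (2->2 ok)
  t3 'y' -> {0}, take 0 (2->0 ok)
  t4 'x' -> {1,2}, take 2 (0->2 ok)
  t5 'y' -> {0}, take 0 (2->0 ok)
  t6 'x' -> {1,2}, take 2 (0->2 ok)
  t7 'y' -> {0}, take 0 (2->0 ok)
  t8 'x' -> {1,2}, take 1 (0->1 ok)
  t9 'y' -> {0}, take 0 (1->0 ok)
  t10 'x' -> {1,2}, take 1 (0->1 ok)
  t11 'x' -> {1,2}, take 1 (1->1 ok)
  t12 'y' -> {0}, take 0 (1->0 ok)
  t13 'x' -> {1,2}, take 1 (0->1 ok)
  t14 'x' -> {1,2}, take 1 (1->1 ok)
  t15 'x' -> {1,2}, take 1 (1->1 ok)
  t16 'y' -> {0}, take 0 (1->0 ok)
  t17 'x' -> {1,2}, take 1 (0->1 ok)
  t18 'y' -> {0}, take 0 (1->0 ok)
  t19 'x' -> {1,2}, take 2 (0->2 ok)
  t20 'y' -> {0}, take 0 (2->0 ok)
  t21 'x' -> {1,2}, take 2 (0->2 ok)
  t22 'x' -> {1,2}, take 2 (2->2 ok)
  t23 'x' -> {1,2}, take 2 (2->2 ok)

0,2,2,0,2,0,2,0,1,0,1,1,0,1,1,1,0,1,0,2,0,2,2,2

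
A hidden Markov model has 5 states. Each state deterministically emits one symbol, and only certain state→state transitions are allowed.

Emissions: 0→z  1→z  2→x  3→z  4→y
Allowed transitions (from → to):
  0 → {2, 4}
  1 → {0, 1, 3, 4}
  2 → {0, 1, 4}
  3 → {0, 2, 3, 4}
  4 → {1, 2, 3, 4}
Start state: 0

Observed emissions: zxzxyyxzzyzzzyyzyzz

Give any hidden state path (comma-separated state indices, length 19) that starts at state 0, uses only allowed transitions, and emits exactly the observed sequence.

  pos 0: z in {0,1,3}, choose 0; start
  pos 1: x in {2}, choose 2; 0->2 ok
  pos 2: z in {0,1,3}, choose 0; 2->0 ok
  pos 3: x in {2}, choose 2; 0->2 ok
  pos 4: y in {4}, choose 4; 2->4 ok
  pos 5: y in {4}, choose 4; 4->4 ok
  pos 6: x in {2}, choose 2; 4->2 ok
  pos 7: z in {0,1,3}, choose 1; 2->1 ok
  pos 8: z in {0,1,3}, choose 1; 1->1 ok
  pos 9: y in {4}, choose 4; 1->4 ok
  pos 10: z in {0,1,3}, choose 1; 4->1 ok
  pos 11: z in {0,1,3}, choose 3; 1->3 ok
  pos 12: z in {0,1,3}, choose 0; 3->0 ok
  pos 13: y in {4}, choose 4; 0->4 ok
  pos 14: y in {4}, choose 4; 4->4 ok
  pos 15: z in {0,1,3}, choose 1; 4->1 ok
  pos 16: y in {4}, choose 4; 1->4 ok
  pos 17: z in {0,1,3}, choose 1; 4->1 ok
  pos 18: z in {0,1,3}, choose 1; 1->1 ok

0,2,0,2,4,4,2,1,1,4,1,3,0,4,4,1,4,1,1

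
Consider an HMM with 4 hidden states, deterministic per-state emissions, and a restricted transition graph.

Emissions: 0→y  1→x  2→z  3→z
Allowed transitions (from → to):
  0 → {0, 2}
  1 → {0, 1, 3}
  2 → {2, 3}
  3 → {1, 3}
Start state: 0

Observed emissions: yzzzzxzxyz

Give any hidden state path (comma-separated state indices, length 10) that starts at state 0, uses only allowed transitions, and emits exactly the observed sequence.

0,2,2,2,3,1,3,1,0,2

  pos 0: y in {0}, choose 0; start
  pos 1: z in {2,3}, choose 2; 0->2 ok
  pos 2: z in {2,3}, choose 2; 2->2 ok
  pos 3: z in {2,3}, choose 2; 2->2 ok
  pos 4: z in {2,3}, choose 3; 2->3 ok
  pos 5: x in {1}, choose 1; 3->1 ok
  pos 6: z in {2,3}, choose 3; 1->3 ok
  pos 7: x in {1}, choose 1; 3->1 ok
  pos 8: y in {0}, choose 0; 1->0 ok
  pos 9: z in {2,3}, choose 2; 0->2 ok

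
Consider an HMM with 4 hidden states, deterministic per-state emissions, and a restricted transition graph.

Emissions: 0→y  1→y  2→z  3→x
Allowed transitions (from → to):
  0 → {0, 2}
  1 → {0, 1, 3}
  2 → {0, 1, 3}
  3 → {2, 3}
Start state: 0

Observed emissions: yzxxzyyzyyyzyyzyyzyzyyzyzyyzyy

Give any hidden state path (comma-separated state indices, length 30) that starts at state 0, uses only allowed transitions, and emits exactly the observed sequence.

  t0 'y' -> {0,1}, take 0 (start)
  t1 'z' -> {2}, take 2 (0->2 ok)
  t2 'x' -> {3}, take 3 (2->3 ok)
  t3 'x' -> {3}, take 3 (3->3 ok)
  t4 'z' -> {2}, take 2 (3->2 ok)
  t5 'y' -> {0,1}, take 1 (2->1 ok)
  t6 'y' -> {0,1}, take 0 (1->0 ok)
  t7 'z' -> {2}, take 2 (0->2 ok)
  t8 'y' -> {0,1}, take 0 (2->0 ok)
  t9 'y' -> {0,1}, take 0 (0->0 ok)
  t10 'y' -> {0,1}, take 0 (0->0 ok)
  t11 'z' -> {2}, take 2 (0->2 ok)
  t12 'y' -> {0,1}, take 0 (2->0 ok)
  t13 'y' -> {0,1}, take 0 (0->0 ok)
  t14 'z' -> {2}, take 2 (0->2 ok)
  t15 'y' -> {0,1}, take 0 (2->0 ok)
  t16 'y' -> {0,1}, take 0 (0->0 ok)
  t17 'z' -> {2}, take 2 (0->2 ok)
  t18 'y' -> {0,1}, take 0 (2->0 ok)
  t19 'z' -> {2}, take 2 (0->2 ok)
  t20 'y' -> {0,1}, take 0 (2->0 ok)
  t21 'y' -> {0,1}, take 0 (0->0 ok)
  t22 'z' -> {2}, take 2 (0->2 ok)
  t23 'y' -> {0,1}, take 0 (2->0 ok)
  t24 'z' -> {2}, take 2 (0->2 ok)
  t25 'y' -> {0,1}, take 0 (2->0 ok)
  t26 'y' -> {0,1}, take 0 (0->0 ok)
  t27 'z' -> {2}, take 2 (0->2 ok)
  t28 'y' -> {0,1}, take 1 (2->1 ok)
  t29 'y' -> {0,1}, take 1 (1->1 ok)

0,2,3,3,2,1,0,2,0,0,0,2,0,0,2,0,0,2,0,2,0,0,2,0,2,0,0,2,1,1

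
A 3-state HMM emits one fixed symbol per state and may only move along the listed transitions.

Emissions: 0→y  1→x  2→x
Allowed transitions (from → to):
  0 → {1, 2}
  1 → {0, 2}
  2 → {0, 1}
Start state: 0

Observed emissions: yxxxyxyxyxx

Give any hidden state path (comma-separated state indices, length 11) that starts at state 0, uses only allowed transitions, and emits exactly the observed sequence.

0,1,2,1,0,1,0,2,0,1,2

  t0 'y' -> {0}, take 0 (start)
  t1 'x' -> {1,2}, take 1 (0->1 ok)
  t2 'x' -> {1,2}, take 2 (1->2 ok)
  t3 'x' -> {1,2}, take 1 (2->1 ok)
  t4 'y' -> {0}, take 0 (1->0 ok)
  t5 'x' -> {1,2}, take 1 (0->1 ok)
  t6 'y' -> {0}, take 0 (1->0 ok)
  t7 'x' -> {1,2}, take 2 (0->2 ok)
  t8 'y' -> {0}, take 0 (2->0 ok)
  t9 'x' -> {1,2}, take 1 (0->1 ok)
  t10 'x' -> {1,2}, take 2 (1->2 ok)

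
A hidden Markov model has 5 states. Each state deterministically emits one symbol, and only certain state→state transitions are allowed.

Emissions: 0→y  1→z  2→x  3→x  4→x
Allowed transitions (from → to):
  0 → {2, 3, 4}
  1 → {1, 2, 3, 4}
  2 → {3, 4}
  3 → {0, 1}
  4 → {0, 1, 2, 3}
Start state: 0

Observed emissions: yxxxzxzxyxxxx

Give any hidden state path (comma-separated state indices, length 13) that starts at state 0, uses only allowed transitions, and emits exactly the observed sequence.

0,4,2,3,1,4,1,3,0,4,2,4,2

  0: obs=y cand={0} pick 0 [start]
  1: obs=x cand={2,3,4} pick 4 [0->4 ok]
  2: obs=x cand={2,3,4} pick 2 [4->2 ok]
  3: obs=x cand={2,3,4} pick 3 [2->3 ok]
  4: obs=z cand={1} pick 1 [3->1 ok]
  5: obs=x cand={2,3,4} pick 4 [1->4 ok]
  6: obs=z cand={1} pick 1 [4->1 ok]
  7: obs=x cand={2,3,4} pick 3 [1->3 ok]
  8: obs=y cand={0} pick 0 [3->0 ok]
  9: obs=x cand={2,3,4} pick 4 [0->4 ok]
  10: obs=x cand={2,3,4} pick 2 [4->2 ok]
  11: obs=x cand={2,3,4} pick 4 [2->4 ok]
  12: obs=x cand={2,3,4} pick 2 [4->2 ok]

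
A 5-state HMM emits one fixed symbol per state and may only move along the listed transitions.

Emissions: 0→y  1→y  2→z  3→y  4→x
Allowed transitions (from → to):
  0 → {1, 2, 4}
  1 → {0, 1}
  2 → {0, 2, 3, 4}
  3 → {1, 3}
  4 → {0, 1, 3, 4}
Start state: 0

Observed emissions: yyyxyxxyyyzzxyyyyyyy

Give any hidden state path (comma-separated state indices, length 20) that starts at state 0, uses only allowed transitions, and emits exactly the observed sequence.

  t0 'y' -> {0,1,3}, take 0 (start)
  t1 'y' -> {0,1,3}, take 1 (0->1 ok)
  t2 'y' -> {0,1,3}, take 0 (1->0 ok)
  t3 'x' -> {4}, take 4 (0->4 ok)
  t4 'y' -> {0,1,3}, take 0 (4->0 ok)
  t5 'x' -> {4}, take 4 (0->4 ok)
  t6 'x' -> {4}, take 4 (4->4 ok)
  t7 'y' -> {0,1,3}, take 0 (4->0 ok)
  t8 'y' -> {0,1,3}, take 1 (0->1 ok)
  t9 'y' -> {0,1,3}, take 0 (1->0 ok)
  t10 'z' -> {2}, take 2 (0->2 ok)
  t11 'z' -> {2}, take 2 (2->2 ok)
  t12 'x' -> {4}, take 4 (2->4 ok)
  t13 'y' -> {0,1,3}, take 1 (4->1 ok)
  t14 'y' -> {0,1,3}, take 0 (1->0 ok)
  t15 'y' -> {0,1,3}, take 1 (0->1 ok)
  t16 'y' -> {0,1,3}, take 1 (1->1 ok)
  t17 'y' -> {0,1,3}, take 1 (1->1 ok)
  t18 'y' -> {0,1,3}, take 1 (1->1 ok)
  t19 'y' -> {0,1,3}, take 0 (1->0 ok)

0,1,0,4,0,4,4,0,1,0,2,2,4,1,0,1,1,1,1,0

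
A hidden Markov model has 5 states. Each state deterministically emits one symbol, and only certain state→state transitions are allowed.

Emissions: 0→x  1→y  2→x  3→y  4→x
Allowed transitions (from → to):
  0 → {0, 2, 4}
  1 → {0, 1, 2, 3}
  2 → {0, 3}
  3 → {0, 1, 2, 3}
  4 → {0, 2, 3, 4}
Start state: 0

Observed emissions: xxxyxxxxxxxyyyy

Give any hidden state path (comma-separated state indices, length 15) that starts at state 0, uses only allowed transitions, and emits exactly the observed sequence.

0,0,4,3,0,0,4,4,0,4,2,3,3,1,1

  0: obs=x cand={0,2,4} pick 0 [start]
  1: obs=x cand={0,2,4} pick 0 [0->0 ok]
  2: obs=x cand={0,2,4} pick 4 [0->4 ok]
  3: obs=y cand={1,3} pick 3 [4->3 ok]
  4: obs=x cand={0,2,4} pick 0 [3->0 ok]
  5: obs=x cand={0,2,4} pick 0 [0->0 ok]
  6: obs=x cand={0,2,4} pick 4 [0->4 ok]
  7: obs=x cand={0,2,4} pick 4 [4->4 ok]
  8: obs=x cand={0,2,4} pick 0 [4->0 ok]
  9: obs=x cand={0,2,4} pick 4 [0->4 ok]
  10: obs=x cand={0,2,4} pick 2 [4->2 ok]
  11: obs=y cand={1,3} pick 3 [2->3 ok]
  12: obs=y cand={1,3} pick 3 [3->3 ok]
  13: obs=y cand={1,3} pick 1 [3->1 ok]
  14: obs=y cand={1,3} pick 1 [1->1 ok]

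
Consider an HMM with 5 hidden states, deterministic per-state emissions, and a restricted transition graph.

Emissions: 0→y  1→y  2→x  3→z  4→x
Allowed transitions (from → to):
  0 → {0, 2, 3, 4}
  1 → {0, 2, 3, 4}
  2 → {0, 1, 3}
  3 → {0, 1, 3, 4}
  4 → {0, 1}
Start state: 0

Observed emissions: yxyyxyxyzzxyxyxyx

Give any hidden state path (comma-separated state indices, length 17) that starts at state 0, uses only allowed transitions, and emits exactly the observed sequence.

  pos 0: y in {0,1}, choose 0; start
  pos 1: x in {2,4}, choose 4; 0->4 ok
  pos 2: y in {0,1}, choose 0; 4->0 ok
  pos 3: y in {0,1}, choose 0; 0->0 ok
  pos 4: x in {2,4}, choose 4; 0->4 ok
  pos 5: y in {0,1}, choose 1; 4->1 ok
  pos 6: x in {2,4}, choose 4; 1->4 ok
  pos 7: y in {0,1}, choose 1; 4->1 ok
  pos 8: z in {3}, choose 3; 1->3 ok
  pos 9: z in {3}, choose 3; 3->3 ok
  pos 10: x in {2,4}, choose 4; 3->4 ok
  pos 11: y in {0,1}, choose 1; 4->1 ok
  pos 12: x in {2,4}, choose 4; 1->4 ok
  pos 13: y in {0,1}, choose 0; 4->0 ok
  pos 14: x in {2,4}, choose 2; 0->2 ok
  pos 15: y in {0,1}, choose 1; 2->1 ok
  pos 16: x in {2,4}, choose 4; 1->4 ok

0,4,0,0,4,1,4,1,3,3,4,1,4,0,2,1,4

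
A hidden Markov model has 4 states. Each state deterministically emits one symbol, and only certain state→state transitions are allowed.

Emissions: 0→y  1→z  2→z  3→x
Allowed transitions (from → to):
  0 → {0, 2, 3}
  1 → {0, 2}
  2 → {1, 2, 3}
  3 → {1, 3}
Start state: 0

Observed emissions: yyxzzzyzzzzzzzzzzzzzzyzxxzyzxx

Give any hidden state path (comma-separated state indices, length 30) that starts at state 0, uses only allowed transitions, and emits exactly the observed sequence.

  t0 'y' -> {0}, take 0 (start)
  t1 'y' -> {0}, take 0 (0->0 ok)
  t2 'x' -> {3}, take 3 (0->3 ok)
  t3 'z' -> {1,2}, take 1 (3->1 ok)
  t4 'z' -> {1,2}, take 2 (1->2 ok)
  t5 'z' -> {1,2}, take 1 (2->1 ok)
  t6 'y' -> {0}, take 0 (1->0 ok)
  t7 'z' -> {1,2}, take 2 (0->2 ok)
  t8 'z' -> {1,2}, take 2 (2->2 ok)
  t9 'z' -> {1,2}, take 1 (2->1 ok)
  t10 'z' -> {1,2}, take 2 (1->2 ok)
  t11 'z' -> {1,2}, take 1 (2->1 ok)
  t12 'z' -> {1,2}, take 2 (1->2 ok)
  t13 'z' -> {1,2}, take 2 (2->2 ok)
  t14 'z' -> {1,2}, take 2 (2->2 ok)
  t15 'z' -> {1,2}, take 1 (2->1 ok)
  t16 'z' -> {1,2}, take 2 (1->2 ok)
  t17 'z' -> {1,2}, take 1 (2->1 ok)
  t18 'z' -> {1,2}, take 2 (1->2 ok)
  t19 'z' -> {1,2}, take 2 (2->2 ok)
  t20 'z' -> {1,2}, take 1 (2->1 ok)
  t21 'y' -> {0}, take 0 (1->0 ok)
  t22 'z' -> {1,2}, take 2 (0->2 ok)
  t23 'x' -> {3}, take 3 (2->3 ok)
  t24 'x' -> {3}, take 3 (3->3 ok)
  t25 'z' -> {1,2}, take 1 (3->1 ok)
  t26 'y' -> {0}, take 0 (1->0 ok)
  t27 'z' -> {1,2}, take 2 (0->2 ok)
  t28 'x' -> {3}, take 3 (2->3 ok)
  t29 'x' -> {3}, take 3 (3->3 ok)

0,0,3,1,2,1,0,2,2,1,2,1,2,2,2,1,2,1,2,2,1,0,2,3,3,1,0,2,3,3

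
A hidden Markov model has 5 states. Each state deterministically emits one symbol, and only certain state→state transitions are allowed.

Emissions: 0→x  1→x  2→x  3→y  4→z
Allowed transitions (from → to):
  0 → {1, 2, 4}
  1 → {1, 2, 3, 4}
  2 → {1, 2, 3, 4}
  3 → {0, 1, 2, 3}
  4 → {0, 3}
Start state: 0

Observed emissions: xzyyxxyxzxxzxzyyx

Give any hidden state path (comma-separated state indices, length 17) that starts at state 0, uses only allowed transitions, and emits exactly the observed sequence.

  [0] x  {0,1,2}  => 0  start
  [1] z  {4}  => 4  0->4 ok
  [2] y  {3}  => 3  4->3 ok
  [3] y  {3}  => 3  3->3 ok
  [4] x  {0,1,2}  => 0  3->0 ok
  [5] x  {0,1,2}  => 2  0->2 ok
  [6] y  {3}  => 3  2->3 ok
  [7] x  {0,1,2}  => 1  3->1 ok
  [8] z  {4}  => 4  1->4 ok
  [9] x  {0,1,2}  => 0  4->0 ok
  [10] x  {0,1,2}  => 2  0->2 ok
  [11] z  {4}  => 4  2->4 ok
  [12] x  {0,1,2}  => 0  4->0 ok
  [13] z  {4}  => 4  0->4 ok
  [14] y  {3}  => 3  4->3 ok
  [15] y  {3}  => 3  3->3 ok
  [16] x  {0,1,2}  => 1  3->1 ok

0,4,3,3,0,2,3,1,4,0,2,4,0,4,3,3,1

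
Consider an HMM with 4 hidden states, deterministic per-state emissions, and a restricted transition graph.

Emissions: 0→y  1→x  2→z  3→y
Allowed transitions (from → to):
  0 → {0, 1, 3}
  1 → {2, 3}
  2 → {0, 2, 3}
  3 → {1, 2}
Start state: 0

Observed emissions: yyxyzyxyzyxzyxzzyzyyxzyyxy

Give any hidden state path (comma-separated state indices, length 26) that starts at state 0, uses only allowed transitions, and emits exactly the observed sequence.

  0: obs=y cand={0,3} pick 0 [start]
  1: obs=y cand={0,3} pick 3 [0->3 ok]
  2: obs=x cand={1} pick 1 [3->1 ok]
  3: obs=y cand={0,3} pick 3 [1->3 ok]
  4: obs=z cand={2} pick 2 [3->2 ok]
  5: obs=y cand={0,3} pick 0 [2->0 ok]
  6: obs=x cand={1} pick 1 [0->1 ok]
  7: obs=y cand={0,3} pick 3 [1->3 ok]
  8: obs=z cand={2} pick 2 [3->2 ok]
  9: obs=y cand={0,3} pick 3 [2->3 ok]
  10: obs=x cand={1} pick 1 [3->1 ok]
  11: obs=z cand={2} pick 2 [1->2 ok]
  12: obs=y cand={0,3} pick 3 [2->3 ok]
  13: obs=x cand={1} pick 1 [3->1 ok]
  14: obs=z cand={2} pick 2 [1->2 ok]
  15: obs=z cand={2} pick 2 [2->2 ok]
  16: obs=y cand={0,3} pick 3 [2->3 ok]
  17: obs=z cand={2} pick 2 [3->2 ok]
  18: obs=y cand={0,3} pick 0 [2->0 ok]
  19: obs=y cand={0,3} pick 0 [0->0 ok]
  20: obs=x cand={1} pick 1 [0->1 ok]
  21: obs=z cand={2} pick 2 [1->2 ok]
  22: obs=y cand={0,3} pick 0 [2->0 ok]
  23: obs=y cand={0,3} pick 3 [0->3 ok]
  24: obs=x cand={1} pick 1 [3->1 ok]
  25: obs=y cand={0,3} pick 3 [1->3 ok]

0,3,1,3,2,0,1,3,2,3,1,2,3,1,2,2,3,2,0,0,1,2,0,3,1,3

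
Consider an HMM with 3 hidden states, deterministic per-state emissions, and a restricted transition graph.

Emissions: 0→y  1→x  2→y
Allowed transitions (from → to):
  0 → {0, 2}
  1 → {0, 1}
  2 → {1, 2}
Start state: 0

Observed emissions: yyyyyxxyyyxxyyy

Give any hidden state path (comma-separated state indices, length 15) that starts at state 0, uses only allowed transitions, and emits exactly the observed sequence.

0,0,2,2,2,1,1,0,0,2,1,1,0,2,2

  t0 'y' -> {0,2}, take 0 (start)
  t1 'y' -> {0,2}, take 0 (0->0 ok)
  t2 'y' -> {0,2}, take 2 (0->2 ok)
  t3 'y' -> {0,2}, take 2 (2->2 ok)
  t4 'y' -> {0,2}, take 2 (2->2 ok)
  t5 'x' -> {1}, take 1 (2->1 ok)
  t6 'x' -> {1}, take 1 (1->1 ok)
  t7 'y' -> {0,2}, take 0 (1->0 ok)
  t8 'y' -> {0,2}, take 0 (0->0 ok)
  t9 'y' -> {0,2}, take 2 (0->2 ok)
  t10 'x' -> {1}, take 1 (2->1 ok)
  t11 'x' -> {1}, take 1 (1->1 ok)
  t12 'y' -> {0,2}, take 0 (1->0 ok)
  t13 'y' -> {0,2}, take 2 (0->2 ok)
  t14 'y' -> {0,2}, take 2 (2->2 ok)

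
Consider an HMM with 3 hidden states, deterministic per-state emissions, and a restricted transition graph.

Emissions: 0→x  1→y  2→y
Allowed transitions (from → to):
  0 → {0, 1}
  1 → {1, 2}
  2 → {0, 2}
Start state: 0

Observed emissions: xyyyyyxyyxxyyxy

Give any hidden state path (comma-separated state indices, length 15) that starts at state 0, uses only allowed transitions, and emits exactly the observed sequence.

0,1,1,1,1,2,0,1,2,0,0,1,2,0,1

  0: obs=x cand={0} pick 0 [start]
  1: obs=y cand={1,2} pick 1 [0->1 ok]
  2: obs=y cand={1,2} pick 1 [1->1 ok]
  3: obs=y cand={1,2} pick 1 [1->1 ok]
  4: obs=y cand={1,2} pick 1 [1->1 ok]
  5: obs=y cand={1,2} pick 2 [1->2 ok]
  6: obs=x cand={0} pick 0 [2->0 ok]
  7: obs=y cand={1,2} pick 1 [0->1 ok]
  8: obs=y cand={1,2} pick 2 [1->2 ok]
  9: obs=x cand={0} pick 0 [2->0 ok]
  10: obs=x cand={0} pick 0 [0->0 ok]
  11: obs=y cand={1,2} pick 1 [0->1 ok]
  12: obs=y cand={1,2} pick 2 [1->2 ok]
  13: obs=x cand={0} pick 0 [2->0 ok]
  14: obs=y cand={1,2} pick 1 [0->1 ok]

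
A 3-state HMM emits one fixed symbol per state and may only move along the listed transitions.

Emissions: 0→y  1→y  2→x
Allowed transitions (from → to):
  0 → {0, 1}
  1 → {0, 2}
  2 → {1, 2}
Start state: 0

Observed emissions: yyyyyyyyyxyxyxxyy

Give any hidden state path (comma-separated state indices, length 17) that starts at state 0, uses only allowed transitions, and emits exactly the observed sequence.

0,1,0,1,0,1,0,0,1,2,1,2,1,2,2,1,0

  0: obs=y cand={0,1} pick 0 [start]
  1: obs=y cand={0,1} pick 1 [0->1 ok]
  2: obs=y cand={0,1} pick 0 [1->0 ok]
  3: obs=y cand={0,1} pick 1 [0->1 ok]
  4: obs=y cand={0,1} pick 0 [1->0 ok]
  5: obs=y cand={0,1} pick 1 [0->1 ok]
  6: obs=y cand={0,1} pick 0 [1->0 ok]
  7: obs=y cand={0,1} pick 0 [0->0 ok]
  8: obs=y cand={0,1} pick 1 [0->1 ok]
  9: obs=x cand={2} pick 2 [1->2 ok]
  10: obs=y cand={0,1} pick 1 [2->1 ok]
  11: obs=x cand={2} pick 2 [1->2 ok]
  12: obs=y cand={0,1} pick 1 [2->1 ok]
  13: obs=x cand={2} pick 2 [1->2 ok]
  14: obs=x cand={2} pick 2 [2->2 ok]
  15: obs=y cand={0,1} pick 1 [2->1 ok]
  16: obs=y cand={0,1} pick 0 [1->0 ok]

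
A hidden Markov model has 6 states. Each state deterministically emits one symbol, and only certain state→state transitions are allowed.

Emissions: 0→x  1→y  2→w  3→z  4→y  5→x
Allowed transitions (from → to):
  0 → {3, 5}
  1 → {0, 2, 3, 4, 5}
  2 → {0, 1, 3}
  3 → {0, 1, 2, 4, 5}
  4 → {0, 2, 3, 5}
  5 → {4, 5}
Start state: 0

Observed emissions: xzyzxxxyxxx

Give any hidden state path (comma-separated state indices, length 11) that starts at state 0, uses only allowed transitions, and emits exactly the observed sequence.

  [0] x  {0,5}  => 0  start
  [1] z  {3}  => 3  0->3 ok
  [2] y  {1,4}  => 1  3->1 ok
  [3] z  {3}  => 3  1->3 ok
  [4] x  {0,5}  => 5  3->5 ok
  [5] x  {0,5}  => 5  5->5 ok
  [6] x  {0,5}  => 5  5->5 ok
  [7] y  {1,4}  => 4  5->4 ok
  [8] x  {0,5}  => 0  4->0 ok
  [9] x  {0,5}  => 5  0->5 ok
  [10] x  {0,5}  => 5  5->5 ok

0,3,1,3,5,5,5,4,0,5,5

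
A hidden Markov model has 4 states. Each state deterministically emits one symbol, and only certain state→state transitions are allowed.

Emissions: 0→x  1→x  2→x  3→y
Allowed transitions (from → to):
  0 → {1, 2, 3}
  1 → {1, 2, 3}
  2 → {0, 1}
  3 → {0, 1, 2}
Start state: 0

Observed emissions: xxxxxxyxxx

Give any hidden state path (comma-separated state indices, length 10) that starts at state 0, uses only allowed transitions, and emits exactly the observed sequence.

  pos 0: x in {0,1,2}, choose 0; start
  pos 1: x in {0,1,2}, choose 2; 0->2 ok
  pos 2: x in {0,1,2}, choose 0; 2->0 ok
  pos 3: x in {0,1,2}, choose 1; 0->1 ok
  pos 4: x in {0,1,2}, choose 2; 1->2 ok
  pos 5: x in {0,1,2}, choose 1; 2->1 ok
  pos 6: y in {3}, choose 3; 1->3 ok
  pos 7: x in {0,1,2}, choose 0; 3->0 ok
  pos 8: x in {0,1,2}, choose 2; 0->2 ok
  pos 9: x in {0,1,2}, choose 1; 2->1 ok

0,2,0,1,2,1,3,0,2,1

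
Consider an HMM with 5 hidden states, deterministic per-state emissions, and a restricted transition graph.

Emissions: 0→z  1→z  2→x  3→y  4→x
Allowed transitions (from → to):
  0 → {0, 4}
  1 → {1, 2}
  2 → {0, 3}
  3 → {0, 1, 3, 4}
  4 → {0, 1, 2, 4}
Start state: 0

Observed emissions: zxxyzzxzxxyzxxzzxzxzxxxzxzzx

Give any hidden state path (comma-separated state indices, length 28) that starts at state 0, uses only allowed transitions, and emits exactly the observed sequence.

0,4,2,3,1,1,2,0,4,2,3,0,4,2,0,0,4,1,2,0,4,4,2,0,4,0,0,4

  0: obs=z cand={0,1} pick 0 [start]
  1: obs=x cand={2,4} pick 4 [0->4 ok]
  2: obs=x cand={2,4} pick 2 [4->2 ok]
  3: obs=y cand={3} pick 3 [2->3 ok]
  4: obs=z cand={0,1} pick 1 [3->1 ok]
  5: obs=z cand={0,1} pick 1 [1->1 ok]
  6: obs=x cand={2,4} pick 2 [1->2 ok]
  7: obs=z cand={0,1} pick 0 [2->0 ok]
  8: obs=x cand={2,4} pick 4 [0->4 ok]
  9: obs=x cand={2,4} pick 2 [4->2 ok]
  10: obs=y cand={3} pick 3 [2->3 ok]
  11: obs=z cand={0,1} pick 0 [3->0 ok]
  12: obs=x cand={2,4} pick 4 [0->4 ok]
  13: obs=x cand={2,4} pick 2 [4->2 ok]
  14: obs=z cand={0,1} pick 0 [2->0 ok]
  15: obs=z cand={0,1} pick 0 [0->0 ok]
  16: obs=x cand={2,4} pick 4 [0->4 ok]
  17: obs=z cand={0,1} pick 1 [4->1 ok]
  18: obs=x cand={2,4} pick 2 [1->2 ok]
  19: obs=z cand={0,1} pick 0 [2->0 ok]
  20: obs=x cand={2,4} pick 4 [0->4 ok]
  21: obs=x cand={2,4} pick 4 [4->4 ok]
  22: obs=x cand={2,4} pick 2 [4->2 ok]
  23: obs=z cand={0,1} pick 0 [2->0 ok]
  24: obs=x cand={2,4} pick 4 [0->4 ok]
  25: obs=z cand={0,1} pick 0 [4->0 ok]
  26: obs=z cand={0,1} pick 0 [0->0 ok]
  27: obs=x cand={2,4} pick 4 [0->4 ok]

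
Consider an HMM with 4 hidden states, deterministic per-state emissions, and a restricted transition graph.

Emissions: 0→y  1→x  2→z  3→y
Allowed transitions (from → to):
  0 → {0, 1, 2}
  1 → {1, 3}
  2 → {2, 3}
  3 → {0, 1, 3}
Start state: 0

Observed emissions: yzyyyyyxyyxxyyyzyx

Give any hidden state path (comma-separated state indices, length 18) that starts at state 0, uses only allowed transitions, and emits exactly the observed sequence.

0,2,3,3,3,0,0,1,3,0,1,1,3,3,0,2,3,1

  pos 0: y in {0,3}, choose 0; start
  pos 1: z in {2}, choose 2; 0->2 ok
  pos 2: y in {0,3}, choose 3; 2->3 ok
  pos 3: y in {0,3}, choose 3; 3->3 ok
  pos 4: y in {0,3}, choose 3; 3->3 ok
  pos 5: y in {0,3}, choose 0; 3->0 ok
  pos 6: y in {0,3}, choose 0; 0->0 ok
  pos 7: x in {1}, choose 1; 0->1 ok
  pos 8: y in {0,3}, choose 3; 1->3 ok
  pos 9: y in {0,3}, choose 0; 3->0 ok
  pos 10: x in {1}, choose 1; 0->1 ok
  pos 11: x in {1}, choose 1; 1->1 ok
  pos 12: y in {0,3}, choose 3; 1->3 ok
  pos 13: y in {0,3}, choose 3; 3->3 ok
  pos 14: y in {0,3}, choose 0; 3->0 ok
  pos 15: z in {2}, choose 2; 0->2 ok
  pos 16: y in {0,3}, choose 3; 2->3 ok
  pos 17: x in {1}, choose 1; 3->1 ok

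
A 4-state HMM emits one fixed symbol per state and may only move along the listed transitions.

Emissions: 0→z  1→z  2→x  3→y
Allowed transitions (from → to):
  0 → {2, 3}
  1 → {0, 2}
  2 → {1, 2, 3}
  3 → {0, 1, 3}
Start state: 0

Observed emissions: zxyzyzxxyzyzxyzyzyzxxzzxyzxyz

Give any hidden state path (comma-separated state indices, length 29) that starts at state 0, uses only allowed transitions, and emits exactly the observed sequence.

0,2,3,0,3,1,2,2,3,0,3,0,2,3,0,3,0,3,0,2,2,1,0,2,3,0,2,3,0

  t0 'z' -> {0,1}, take 0 (start)
  t1 'x' -> {2}, take 2 (0->2 ok)
  t2 'y' -> {3}, take 3 (2->3 ok)
  t3 'z' -> {0,1}, take 0 (3->0 ok)
  t4 'y' -> {3}, take 3 (0->3 ok)
  t5 'z' -> {0,1}, take 1 (3->1 ok)
  t6 'x' -> {2}, take 2 (1->2 ok)
  t7 'x' -> {2}, take 2 (2->2 ok)
  t8 'y' -> {3}, take 3 (2->3 ok)
  t9 'z' -> {0,1}, take 0 (3->0 ok)
  t10 'y' -> {3}, take 3 (0->3 ok)
  t11 'z' -> {0,1}, take 0 (3->0 ok)
  t12 'x' -> {2}, take 2 (0->2 ok)
  t13 'y' -> {3}, take 3 (2->3 ok)
  t14 'z' -> {0,1}, take 0 (3->0 ok)
  t15 'y' -> {3}, take 3 (0->3 ok)
  t16 'z' -> {0,1}, take 0 (3->0 ok)
  t17 'y' -> {3}, take 3 (0->3 ok)
  t18 'z' -> {0,1}, take 0 (3->0 ok)
  t19 'x' -> {2}, take 2 (0->2 ok)
  t20 'x' -> {2}, take 2 (2->2 ok)
  t21 'z' -> {0,1}, take 1 (2->1 ok)
  t22 'z' -> {0,1}, take 0 (1->0 ok)
  t23 'x' -> {2}, take 2 (0->2 ok)
  t24 'y' -> {3}, take 3 (2->3 ok)
  t25 'z' -> {0,1}, take 0 (3->0 ok)
  t26 'x' -> {2}, take 2 (0->2 ok)
  t27 'y' -> {3}, take 3 (2->3 ok)
  t28 'z' -> {0,1}, take 0 (3->0 ok)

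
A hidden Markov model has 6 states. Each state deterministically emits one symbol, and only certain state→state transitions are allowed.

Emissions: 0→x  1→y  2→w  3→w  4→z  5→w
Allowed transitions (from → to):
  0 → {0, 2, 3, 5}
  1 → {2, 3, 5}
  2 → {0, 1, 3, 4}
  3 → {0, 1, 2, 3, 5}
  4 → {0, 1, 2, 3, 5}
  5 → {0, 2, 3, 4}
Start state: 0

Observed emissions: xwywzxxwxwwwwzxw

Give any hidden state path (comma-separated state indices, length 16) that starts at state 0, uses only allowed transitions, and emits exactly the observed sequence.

  [0] x  {0}  => 0  start
  [1] w  {2,3,5}  => 2  0->2 ok
  [2] y  {1}  => 1  2->1 ok
  [3] w  {2,3,5}  => 5  1->5 ok
  [4] z  {4}  => 4  5->4 ok
  [5] x  {0}  => 0  4->0 ok
  [6] x  {0}  => 0  0->0 ok
  [7] w  {2,3,5}  => 3  0->3 ok
  [8] x  {0}  => 0  3->0 ok
  [9] w  {2,3,5}  => 3  0->3 ok
  [10] w  {2,3,5}  => 5  3->5 ok
  [11] w  {2,3,5}  => 3  5->3 ok
  [12] w  {2,3,5}  => 5  3->5 ok
  [13] z  {4}  => 4  5->4 ok
  [14] x  {0}  => 0  4->0 ok
  [15] w  {2,3,5}  => 5  0->5 ok

0,2,1,5,4,0,0,3,0,3,5,3,5,4,0,5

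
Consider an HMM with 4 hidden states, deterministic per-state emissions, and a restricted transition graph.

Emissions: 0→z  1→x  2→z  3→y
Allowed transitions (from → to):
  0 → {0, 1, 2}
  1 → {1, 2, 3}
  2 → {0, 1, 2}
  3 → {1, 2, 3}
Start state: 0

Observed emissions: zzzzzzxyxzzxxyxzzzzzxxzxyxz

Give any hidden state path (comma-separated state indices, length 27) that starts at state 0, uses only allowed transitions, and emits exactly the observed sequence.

0,0,0,2,2,2,1,3,1,2,2,1,1,3,1,2,0,2,0,0,1,1,2,1,3,1,2

  pos 0: z in {0,2}, choose 0; start
  pos 1: z in {0,2}, choose 0; 0->0 ok
  pos 2: z in {0,2}, choose 0; 0->0 ok
  pos 3: z in {0,2}, choose 2; 0->2 ok
  pos 4: z in {0,2}, choose 2; 2->2 ok
  pos 5: z in {0,2}, choose 2; 2->2 ok
  pos 6: x in {1}, choose 1; 2->1 ok
  pos 7: y in {3}, choose 3; 1->3 ok
  pos 8: x in {1}, choose 1; 3->1 ok
  pos 9: z in {0,2}, choose 2; 1->2 ok
  pos 10: z in {0,2}, choose 2; 2->2 ok
  pos 11: x in {1}, choose 1; 2->1 ok
  pos 12: x in {1}, choose 1; 1->1 ok
  pos 13: y in {3}, choose 3; 1->3 ok
  pos 14: x in {1}, choose 1; 3->1 ok
  pos 15: z in {0,2}, choose 2; 1->2 ok
  pos 16: z in {0,2}, choose 0; 2->0 ok
  pos 17: z in {0,2}, choose 2; 0->2 ok
  pos 18: z in {0,2}, choose 0; 2->0 ok
  pos 19: z in {0,2}, choose 0; 0->0 ok
  pos 20: x in {1}, choose 1; 0->1 ok
  pos 21: x in {1}, choose 1; 1->1 ok
  pos 22: z in {0,2}, choose 2; 1->2 ok
  pos 23: x in {1}, choose 1; 2->1 ok
  pos 24: y in {3}, choose 3; 1->3 ok
  pos 25: x in {1}, choose 1; 3->1 ok
  pos 26: z in {0,2}, choose 2; 1->2 ok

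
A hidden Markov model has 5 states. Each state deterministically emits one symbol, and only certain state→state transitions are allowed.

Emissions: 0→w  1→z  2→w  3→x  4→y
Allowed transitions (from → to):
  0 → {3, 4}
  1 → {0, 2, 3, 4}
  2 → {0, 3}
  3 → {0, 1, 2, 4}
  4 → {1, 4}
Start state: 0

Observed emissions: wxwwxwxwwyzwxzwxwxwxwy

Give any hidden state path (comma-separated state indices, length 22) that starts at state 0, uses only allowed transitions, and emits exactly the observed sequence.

0,3,2,0,3,0,3,2,0,4,1,0,3,1,2,3,2,3,0,3,0,4

  t0 'w' -> {0,2}, take 0 (start)
  t1 'x' -> {3}, take 3 (0->3 ok)
  t2 'w' -> {0,2}, take 2 (3->2 ok)
  t3 'w' -> {0,2}, take 0 (2->0 ok)
  t4 'x' -> {3}, take 3 (0->3 ok)
  t5 'w' -> {0,2}, take 0 (3->0 ok)
  t6 'x' -> {3}, take 3 (0->3 ok)
  t7 'w' -> {0,2}, take 2 (3->2 ok)
  t8 'w' -> {0,2}, take 0 (2->0 ok)
  t9 'y' -> {4}, take 4 (0->4 ok)
  t10 'z' -> {1}, take 1 (4->1 ok)
  t11 'w' -> {0,2}, take 0 (1->0 ok)
  t12 'x' -> {3}, take 3 (0->3 ok)
  t13 'z' -> {1}, take 1 (3->1 ok)
  t14 'w' -> {0,2}, take 2 (1->2 ok)
  t15 'x' -> {3}, take 3 (2->3 ok)
  t16 'w' -> {0,2}, take 2 (3->2 ok)
  t17 'x' -> {3}, take 3 (2->3 ok)
  t18 'w' -> {0,2}, take 0 (3->0 ok)
  t19 'x' -> {3}, take 3 (0->3 ok)
  t20 'w' -> {0,2}, take 0 (3->0 ok)
  t21 'y' -> {4}, take 4 (0->4 ok)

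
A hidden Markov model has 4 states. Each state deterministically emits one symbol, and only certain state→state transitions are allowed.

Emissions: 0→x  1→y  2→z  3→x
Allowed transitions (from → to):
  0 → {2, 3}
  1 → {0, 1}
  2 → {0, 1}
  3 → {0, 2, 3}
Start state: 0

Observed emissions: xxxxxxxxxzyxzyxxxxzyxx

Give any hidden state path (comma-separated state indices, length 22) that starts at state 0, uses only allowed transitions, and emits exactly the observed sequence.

  0: obs=x cand={0,3} pick 0 [start]
  1: obs=x cand={0,3} pick 3 [0->3 ok]
  2: obs=x cand={0,3} pick 3 [3->3 ok]
  3: obs=x cand={0,3} pick 3 [3->3 ok]
  4: obs=x cand={0,3} pick 3 [3->3 ok]
  5: obs=x cand={0,3} pick 3 [3->3 ok]
  6: obs=x cand={0,3} pick 3 [3->3 ok]
  7: obs=x cand={0,3} pick 3 [3->3 ok]
  8: obs=x cand={0,3} pick 0 [3->0 ok]
  9: obs=z cand={2} pick 2 [0->2 ok]
  10: obs=y cand={1} pick 1 [2->1 ok]
  11: obs=x cand={0,3} pick 0 [1->0 ok]
  12: obs=z cand={2} pick 2 [0->2 ok]
  13: obs=y cand={1} pick 1 [2->1 ok]
  14: obs=x cand={0,3} pick 0 [1->0 ok]
  15: obs=x cand={0,3} pick 3 [0->3 ok]
  16: obs=x cand={0,3} pick 0 [3->0 ok]
  17: obs=x cand={0,3} pick 3 [0->3 ok]
  18: obs=z cand={2} pick 2 [3->2 ok]
  19: obs=y cand={1} pick 1 [2->1 ok]
  20: obs=x cand={0,3} pick 0 [1->0 ok]
  21: obs=x cand={0,3} pick 3 [0->3 ok]

0,3,3,3,3,3,3,3,0,2,1,0,2,1,0,3,0,3,2,1,0,3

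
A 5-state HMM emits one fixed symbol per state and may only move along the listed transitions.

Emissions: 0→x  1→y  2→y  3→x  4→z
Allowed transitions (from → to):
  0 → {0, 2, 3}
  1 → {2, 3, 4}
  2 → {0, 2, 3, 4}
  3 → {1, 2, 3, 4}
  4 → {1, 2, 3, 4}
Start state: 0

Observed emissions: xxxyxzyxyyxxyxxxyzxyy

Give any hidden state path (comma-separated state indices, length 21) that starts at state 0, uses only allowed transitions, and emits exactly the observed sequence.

0,0,0,2,3,4,1,3,1,2,0,0,2,0,3,3,1,4,3,1,2

  pos 0: x in {0,3}, choose 0; start
  pos 1: x in {0,3}, choose 0; 0->0 ok
  pos 2: x in {0,3}, choose 0; 0->0 ok
  pos 3: y in {1,2}, choose 2; 0->2 ok
  pos 4: x in {0,3}, choose 3; 2->3 ok
  pos 5: z in {4}, choose 4; 3->4 ok
  pos 6: y in {1,2}, choose 1; 4->1 ok
  pos 7: x in {0,3}, choose 3; 1->3 ok
  pos 8: y in {1,2}, choose 1; 3->1 ok
  pos 9: y in {1,2}, choose 2; 1->2 ok
  pos 10: x in {0,3}, choose 0; 2->0 ok
  pos 11: x in {0,3}, choose 0; 0->0 ok
  pos 12: y in {1,2}, choose 2; 0->2 ok
  pos 13: x in {0,3}, choose 0; 2->0 ok
  pos 14: x in {0,3}, choose 3; 0->3 ok
  pos 15: x in {0,3}, choose 3; 3->3 ok
  pos 16: y in {1,2}, choose 1; 3->1 ok
  pos 17: z in {4}, choose 4; 1->4 ok
  pos 18: x in {0,3}, choose 3; 4->3 ok
  pos 19: y in {1,2}, choose 1; 3->1 ok
  pos 20: y in {1,2}, choose 2; 1->2 ok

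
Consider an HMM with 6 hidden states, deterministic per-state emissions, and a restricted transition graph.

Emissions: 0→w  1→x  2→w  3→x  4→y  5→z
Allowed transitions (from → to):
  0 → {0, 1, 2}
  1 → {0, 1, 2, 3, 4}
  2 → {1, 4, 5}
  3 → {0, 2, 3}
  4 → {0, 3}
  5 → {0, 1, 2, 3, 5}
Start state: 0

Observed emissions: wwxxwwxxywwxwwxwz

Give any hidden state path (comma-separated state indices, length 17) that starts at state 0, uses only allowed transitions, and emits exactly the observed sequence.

0,2,1,1,0,2,1,1,4,0,2,1,0,2,1,2,5

  pos 0: w in {0,2}, choose 0; start
  pos 1: w in {0,2}, choose 2; 0->2 ok
  pos 2: x in {1,3}, choose 1; 2->1 ok
  pos 3: x in {1,3}, choose 1; 1->1 ok
  pos 4: w in {0,2}, choose 0; 1->0 ok
  pos 5: w in {0,2}, choose 2; 0->2 ok
  pos 6: x in {1,3}, choose 1; 2->1 ok
  pos 7: x in {1,3}, choose 1; 1->1 ok
  pos 8: y in {4}, choose 4; 1->4 ok
  pos 9: w in {0,2}, choose 0; 4->0 ok
  pos 10: w in {0,2}, choose 2; 0->2 ok
  pos 11: x in {1,3}, choose 1; 2->1 ok
  pos 12: w in {0,2}, choose 0; 1->0 ok
  pos 13: w in {0,2}, choose 2; 0->2 ok
  pos 14: x in {1,3}, choose 1; 2->1 ok
  pos 15: w in {0,2}, choose 2; 1->2 ok
  pos 16: z in {5}, choose 5; 2->5 ok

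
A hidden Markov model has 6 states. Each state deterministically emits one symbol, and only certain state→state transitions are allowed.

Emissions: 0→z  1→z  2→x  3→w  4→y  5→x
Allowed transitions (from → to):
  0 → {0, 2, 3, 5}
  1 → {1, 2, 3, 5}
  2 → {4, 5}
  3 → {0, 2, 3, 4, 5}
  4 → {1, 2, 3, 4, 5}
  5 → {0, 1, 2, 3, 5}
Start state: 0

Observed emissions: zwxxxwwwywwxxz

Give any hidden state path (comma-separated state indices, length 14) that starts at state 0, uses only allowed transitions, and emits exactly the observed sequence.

0,3,2,5,5,3,3,3,4,3,3,2,5,0

  0: obs=z cand={0,1} pick 0 [start]
  1: obs=w cand={3} pick 3 [0->3 ok]
  2: obs=x cand={2,5} pick 2 [3->2 ok]
  3: obs=x cand={2,5} pick 5 [2->5 ok]
  4: obs=x cand={2,5} pick 5 [5->5 ok]
  5: obs=w cand={3} pick 3 [5->3 ok]
  6: obs=w cand={3} pick 3 [3->3 ok]
  7: obs=w cand={3} pick 3 [3->3 ok]
  8: obs=y cand={4} pick 4 [3->4 ok]
  9: obs=w cand={3} pick 3 [4->3 ok]
  10: obs=w cand={3} pick 3 [3->3 ok]
  11: obs=x cand={2,5} pick 2 [3->2 ok]
  12: obs=x cand={2,5} pick 5 [2->5 ok]
  13: obs=z cand={0,1} pick 0 [5->0 ok]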